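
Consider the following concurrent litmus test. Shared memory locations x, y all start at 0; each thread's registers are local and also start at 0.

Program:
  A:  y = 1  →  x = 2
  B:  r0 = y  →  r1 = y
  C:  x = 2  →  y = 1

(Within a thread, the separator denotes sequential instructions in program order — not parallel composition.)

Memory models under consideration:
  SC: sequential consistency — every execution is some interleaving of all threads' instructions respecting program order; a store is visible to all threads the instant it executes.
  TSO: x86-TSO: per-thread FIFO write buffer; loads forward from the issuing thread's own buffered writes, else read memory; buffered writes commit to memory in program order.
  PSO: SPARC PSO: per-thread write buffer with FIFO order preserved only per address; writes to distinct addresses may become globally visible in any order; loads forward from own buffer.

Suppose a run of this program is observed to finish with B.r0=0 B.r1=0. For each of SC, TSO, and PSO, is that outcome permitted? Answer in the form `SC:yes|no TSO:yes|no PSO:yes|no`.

outcome vector order: (B.r0,B.r1)
[SC] allowed = {(0,0), (0,1), (1,1)}
[TSO] allowed = {(0,0), (0,1), (1,1)}
[PSO] allowed = {(0,0), (0,1), (1,1)}
target (0,0) ∈ {SC,TSO,PSO}

SC:yes TSO:yes PSO:yes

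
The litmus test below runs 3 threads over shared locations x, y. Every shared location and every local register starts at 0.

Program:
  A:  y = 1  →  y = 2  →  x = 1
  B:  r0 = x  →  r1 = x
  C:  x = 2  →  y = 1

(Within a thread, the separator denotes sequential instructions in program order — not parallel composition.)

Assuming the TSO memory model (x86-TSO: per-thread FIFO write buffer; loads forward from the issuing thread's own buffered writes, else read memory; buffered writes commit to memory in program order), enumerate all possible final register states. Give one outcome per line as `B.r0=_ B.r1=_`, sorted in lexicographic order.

B.r0=0 B.r1=0
B.r0=0 B.r1=1
B.r0=0 B.r1=2
B.r0=1 B.r1=1
B.r0=1 B.r1=2
B.r0=2 B.r1=1
B.r0=2 B.r1=2

outcome vector order: (B.r0,B.r1)
|TSO outcomes| = 7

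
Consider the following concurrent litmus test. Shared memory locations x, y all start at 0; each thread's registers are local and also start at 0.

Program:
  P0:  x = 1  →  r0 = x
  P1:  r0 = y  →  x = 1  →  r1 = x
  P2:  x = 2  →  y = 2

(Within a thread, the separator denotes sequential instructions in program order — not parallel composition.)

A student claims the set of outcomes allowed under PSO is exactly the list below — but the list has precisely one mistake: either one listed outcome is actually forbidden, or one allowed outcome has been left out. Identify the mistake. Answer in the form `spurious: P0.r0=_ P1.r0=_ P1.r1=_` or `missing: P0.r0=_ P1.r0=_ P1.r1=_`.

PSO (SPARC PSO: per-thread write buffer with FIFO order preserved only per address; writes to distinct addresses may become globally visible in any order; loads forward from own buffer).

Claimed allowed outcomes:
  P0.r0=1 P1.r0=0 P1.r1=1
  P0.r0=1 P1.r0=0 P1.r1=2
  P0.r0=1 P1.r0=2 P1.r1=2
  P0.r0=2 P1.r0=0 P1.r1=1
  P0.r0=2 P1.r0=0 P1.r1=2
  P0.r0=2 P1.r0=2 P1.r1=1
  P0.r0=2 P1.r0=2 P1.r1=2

outcome vector order: (P0.r0,P1.r0,P1.r1)
under PSO → (1,0,1) (1,0,2) (1,2,1) (1,2,2) (2,0,1) (2,0,2) (2,2,1) (2,2,2)
PSO∖claimed = {(1,2,1)}

missing: P0.r0=1 P1.r0=2 P1.r1=1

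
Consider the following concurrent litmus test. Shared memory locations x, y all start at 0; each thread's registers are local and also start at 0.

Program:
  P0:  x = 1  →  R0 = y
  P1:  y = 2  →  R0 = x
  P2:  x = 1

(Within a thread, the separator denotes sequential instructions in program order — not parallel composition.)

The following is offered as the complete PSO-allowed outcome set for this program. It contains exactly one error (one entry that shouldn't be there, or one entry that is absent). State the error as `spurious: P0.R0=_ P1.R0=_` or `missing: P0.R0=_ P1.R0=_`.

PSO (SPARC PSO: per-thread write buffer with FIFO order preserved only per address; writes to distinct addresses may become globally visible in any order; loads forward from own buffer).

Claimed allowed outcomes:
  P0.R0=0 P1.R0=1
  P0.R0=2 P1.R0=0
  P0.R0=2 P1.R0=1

missing: P0.R0=0 P1.R0=0

outcome vector order: (P0.R0,P1.R0)
[PSO] allowed = {0/0 0/1 2/0 2/1}
PSO∖claimed = {0/0}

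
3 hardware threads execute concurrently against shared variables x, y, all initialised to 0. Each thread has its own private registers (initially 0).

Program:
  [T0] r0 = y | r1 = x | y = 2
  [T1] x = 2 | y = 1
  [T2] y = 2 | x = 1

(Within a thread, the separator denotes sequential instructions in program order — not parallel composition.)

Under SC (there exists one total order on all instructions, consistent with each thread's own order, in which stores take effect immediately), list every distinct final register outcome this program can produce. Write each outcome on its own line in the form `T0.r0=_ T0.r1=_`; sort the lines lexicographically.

T0.r0=0 T0.r1=0
T0.r0=0 T0.r1=1
T0.r0=0 T0.r1=2
T0.r0=1 T0.r1=1
T0.r0=1 T0.r1=2
T0.r0=2 T0.r1=0
T0.r0=2 T0.r1=1
T0.r0=2 T0.r1=2

outcome vector order: (T0.r0,T0.r1)
|SC outcomes| = 8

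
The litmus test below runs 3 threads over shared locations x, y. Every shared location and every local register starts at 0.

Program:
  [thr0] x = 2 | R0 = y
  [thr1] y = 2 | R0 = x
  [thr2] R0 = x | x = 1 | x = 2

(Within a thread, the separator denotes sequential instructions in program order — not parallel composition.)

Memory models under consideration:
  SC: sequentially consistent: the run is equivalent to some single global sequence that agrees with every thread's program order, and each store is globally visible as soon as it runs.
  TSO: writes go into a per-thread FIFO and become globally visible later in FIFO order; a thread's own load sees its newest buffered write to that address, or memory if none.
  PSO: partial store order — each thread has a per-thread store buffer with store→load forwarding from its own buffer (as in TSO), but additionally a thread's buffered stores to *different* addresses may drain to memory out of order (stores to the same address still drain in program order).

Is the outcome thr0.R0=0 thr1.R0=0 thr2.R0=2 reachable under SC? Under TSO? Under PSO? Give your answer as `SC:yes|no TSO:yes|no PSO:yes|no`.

SC:no TSO:yes PSO:yes

outcome vector order: (thr0.R0,thr1.R0,thr2.R0)
SC: 10 outcomes — {0/1/0 0/1/2 0/2/0 0/2/2 2/0/0 2/0/2 2/1/0 2/1/2 2/2/0 2/2/2}
TSO: 12 outcomes — {0/0/0 0/0/2 0/1/0 0/1/2 0/2/0 0/2/2 2/0/0 2/0/2 2/1/0 2/1/2 2/2/0 2/2/2}
PSO: 12 outcomes — {0/0/0 0/0/2 0/1/0 0/1/2 0/2/0 0/2/2 2/0/0 2/0/2 2/1/0 2/1/2 2/2/0 2/2/2}
target 0/0/2 ∈ {TSO,PSO}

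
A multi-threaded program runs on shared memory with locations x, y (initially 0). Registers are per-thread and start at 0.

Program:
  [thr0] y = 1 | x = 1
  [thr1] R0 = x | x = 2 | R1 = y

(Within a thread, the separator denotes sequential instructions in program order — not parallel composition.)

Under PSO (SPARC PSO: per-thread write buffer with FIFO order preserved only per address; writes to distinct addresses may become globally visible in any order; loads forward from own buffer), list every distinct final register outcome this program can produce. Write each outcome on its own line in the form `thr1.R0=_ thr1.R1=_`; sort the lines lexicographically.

thr1.R0=0 thr1.R1=0
thr1.R0=0 thr1.R1=1
thr1.R0=1 thr1.R1=0
thr1.R0=1 thr1.R1=1

outcome vector order: (thr1.R0,thr1.R1)
|PSO outcomes| = 4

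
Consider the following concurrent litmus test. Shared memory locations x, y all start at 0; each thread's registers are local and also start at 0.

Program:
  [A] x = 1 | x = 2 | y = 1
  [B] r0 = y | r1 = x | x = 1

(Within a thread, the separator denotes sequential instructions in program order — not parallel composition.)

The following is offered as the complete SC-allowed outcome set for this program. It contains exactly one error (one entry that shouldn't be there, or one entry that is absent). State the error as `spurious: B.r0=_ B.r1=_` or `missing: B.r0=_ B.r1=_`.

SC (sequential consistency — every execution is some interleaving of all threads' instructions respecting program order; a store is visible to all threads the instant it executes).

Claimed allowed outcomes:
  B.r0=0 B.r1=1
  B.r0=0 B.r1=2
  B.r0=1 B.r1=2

outcome vector order: (B.r0,B.r1)
SC (4): 0/0; 0/1; 0/2; 1/2
SC∖claimed = {0/0}

missing: B.r0=0 B.r1=0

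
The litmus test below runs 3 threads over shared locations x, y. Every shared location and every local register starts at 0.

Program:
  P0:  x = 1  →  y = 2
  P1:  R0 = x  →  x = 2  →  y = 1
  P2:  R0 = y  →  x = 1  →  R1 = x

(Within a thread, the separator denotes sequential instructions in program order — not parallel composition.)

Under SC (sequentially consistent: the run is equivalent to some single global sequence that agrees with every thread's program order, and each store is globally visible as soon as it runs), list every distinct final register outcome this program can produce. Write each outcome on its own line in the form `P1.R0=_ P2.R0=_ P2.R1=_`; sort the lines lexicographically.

P1.R0=0 P2.R0=0 P2.R1=1
P1.R0=0 P2.R0=0 P2.R1=2
P1.R0=0 P2.R0=1 P2.R1=1
P1.R0=0 P2.R0=2 P2.R1=1
P1.R0=0 P2.R0=2 P2.R1=2
P1.R0=1 P2.R0=0 P2.R1=1
P1.R0=1 P2.R0=0 P2.R1=2
P1.R0=1 P2.R0=1 P2.R1=1
P1.R0=1 P2.R0=2 P2.R1=1
P1.R0=1 P2.R0=2 P2.R1=2

outcome vector order: (P1.R0,P2.R0,P2.R1)
|SC outcomes| = 10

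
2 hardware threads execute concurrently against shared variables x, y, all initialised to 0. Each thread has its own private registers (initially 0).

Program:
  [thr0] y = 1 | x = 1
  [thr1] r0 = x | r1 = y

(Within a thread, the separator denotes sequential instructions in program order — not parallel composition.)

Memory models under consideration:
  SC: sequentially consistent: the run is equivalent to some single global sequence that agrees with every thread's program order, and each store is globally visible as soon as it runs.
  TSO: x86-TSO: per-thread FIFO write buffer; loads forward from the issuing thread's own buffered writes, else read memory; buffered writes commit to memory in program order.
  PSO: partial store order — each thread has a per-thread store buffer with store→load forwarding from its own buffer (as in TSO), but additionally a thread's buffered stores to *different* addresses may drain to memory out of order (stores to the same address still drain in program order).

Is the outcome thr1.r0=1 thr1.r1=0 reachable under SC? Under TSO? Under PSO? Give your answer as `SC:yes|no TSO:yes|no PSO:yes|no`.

SC:no TSO:no PSO:yes

outcome vector order: (thr1.r0,thr1.r1)
under SC → (0,0) (0,1) (1,1)
under TSO → (0,0) (0,1) (1,1)
under PSO → (0,0) (0,1) (1,0) (1,1)
target (1,0) ∈ {PSO}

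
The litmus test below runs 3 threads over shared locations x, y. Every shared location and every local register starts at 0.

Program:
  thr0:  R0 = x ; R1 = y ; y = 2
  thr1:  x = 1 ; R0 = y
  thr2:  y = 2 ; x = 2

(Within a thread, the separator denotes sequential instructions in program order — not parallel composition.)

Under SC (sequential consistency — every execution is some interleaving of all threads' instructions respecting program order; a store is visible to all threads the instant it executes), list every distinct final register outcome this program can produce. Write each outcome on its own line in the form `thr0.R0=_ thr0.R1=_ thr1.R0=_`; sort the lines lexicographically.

thr0.R0=0 thr0.R1=0 thr1.R0=0
thr0.R0=0 thr0.R1=0 thr1.R0=2
thr0.R0=0 thr0.R1=2 thr1.R0=0
thr0.R0=0 thr0.R1=2 thr1.R0=2
thr0.R0=1 thr0.R1=0 thr1.R0=0
thr0.R0=1 thr0.R1=0 thr1.R0=2
thr0.R0=1 thr0.R1=2 thr1.R0=0
thr0.R0=1 thr0.R1=2 thr1.R0=2
thr0.R0=2 thr0.R1=2 thr1.R0=0
thr0.R0=2 thr0.R1=2 thr1.R0=2

outcome vector order: (thr0.R0,thr0.R1,thr1.R0)
|SC outcomes| = 10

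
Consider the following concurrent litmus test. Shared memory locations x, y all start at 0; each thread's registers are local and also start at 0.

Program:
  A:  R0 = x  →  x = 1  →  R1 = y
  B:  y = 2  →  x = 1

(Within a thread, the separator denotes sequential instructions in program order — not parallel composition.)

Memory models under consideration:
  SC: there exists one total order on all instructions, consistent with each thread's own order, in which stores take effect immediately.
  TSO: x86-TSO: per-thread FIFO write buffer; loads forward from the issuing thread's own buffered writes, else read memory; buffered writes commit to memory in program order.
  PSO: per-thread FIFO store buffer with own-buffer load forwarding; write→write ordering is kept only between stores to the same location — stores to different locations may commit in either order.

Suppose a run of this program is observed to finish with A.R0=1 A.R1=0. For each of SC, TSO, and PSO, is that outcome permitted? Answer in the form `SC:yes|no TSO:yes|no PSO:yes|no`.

SC:no TSO:no PSO:yes

outcome vector order: (A.R0,A.R1)
under SC → <0 0> <0 2> <1 2>
under TSO → <0 0> <0 2> <1 2>
under PSO → <0 0> <0 2> <1 0> <1 2>
target <1 0> ∈ {PSO}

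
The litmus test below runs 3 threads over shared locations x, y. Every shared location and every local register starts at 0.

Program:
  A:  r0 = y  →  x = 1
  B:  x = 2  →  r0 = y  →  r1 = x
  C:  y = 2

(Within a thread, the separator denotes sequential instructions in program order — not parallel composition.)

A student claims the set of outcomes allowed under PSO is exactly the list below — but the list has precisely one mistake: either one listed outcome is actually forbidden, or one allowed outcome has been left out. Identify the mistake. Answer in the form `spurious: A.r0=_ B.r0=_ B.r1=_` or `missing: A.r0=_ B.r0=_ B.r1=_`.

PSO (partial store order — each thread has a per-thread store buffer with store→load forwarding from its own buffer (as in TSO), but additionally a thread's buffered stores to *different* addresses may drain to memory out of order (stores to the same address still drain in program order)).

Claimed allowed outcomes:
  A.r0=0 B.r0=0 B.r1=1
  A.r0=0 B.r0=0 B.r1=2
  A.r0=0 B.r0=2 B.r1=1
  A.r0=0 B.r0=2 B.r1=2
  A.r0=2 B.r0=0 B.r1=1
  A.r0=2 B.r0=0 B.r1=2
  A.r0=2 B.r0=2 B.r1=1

outcome vector order: (A.r0,B.r0,B.r1)
PSO (8): <0 0 1>; <0 0 2>; <0 2 1>; <0 2 2>; <2 0 1>; <2 0 2>; <2 2 1>; <2 2 2>
PSO∖claimed = {<2 2 2>}

missing: A.r0=2 B.r0=2 B.r1=2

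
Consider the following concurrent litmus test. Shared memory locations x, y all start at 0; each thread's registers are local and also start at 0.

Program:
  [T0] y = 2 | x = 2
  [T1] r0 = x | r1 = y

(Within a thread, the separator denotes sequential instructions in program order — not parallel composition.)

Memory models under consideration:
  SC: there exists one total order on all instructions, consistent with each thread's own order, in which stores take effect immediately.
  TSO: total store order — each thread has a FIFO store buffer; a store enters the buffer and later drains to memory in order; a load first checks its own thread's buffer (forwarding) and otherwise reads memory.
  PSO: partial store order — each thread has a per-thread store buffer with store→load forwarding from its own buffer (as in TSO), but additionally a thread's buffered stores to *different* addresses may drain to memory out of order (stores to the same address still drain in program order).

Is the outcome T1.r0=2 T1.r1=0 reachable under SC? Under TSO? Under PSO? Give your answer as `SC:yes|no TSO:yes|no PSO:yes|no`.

outcome vector order: (T1.r0,T1.r1)
under SC → <0 0>; <0 2>; <2 2>
under TSO → <0 0>; <0 2>; <2 2>
under PSO → <0 0>; <0 2>; <2 0>; <2 2>
target <2 0> ∈ {PSO}

SC:no TSO:no PSO:yes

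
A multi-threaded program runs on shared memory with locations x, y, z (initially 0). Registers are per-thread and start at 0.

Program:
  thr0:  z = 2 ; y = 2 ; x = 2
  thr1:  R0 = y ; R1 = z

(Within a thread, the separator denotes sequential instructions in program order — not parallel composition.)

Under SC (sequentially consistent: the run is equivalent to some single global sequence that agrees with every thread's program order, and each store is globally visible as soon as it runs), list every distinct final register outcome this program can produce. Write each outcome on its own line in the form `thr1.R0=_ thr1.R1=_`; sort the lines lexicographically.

thr1.R0=0 thr1.R1=0
thr1.R0=0 thr1.R1=2
thr1.R0=2 thr1.R1=2

outcome vector order: (thr1.R0,thr1.R1)
|SC outcomes| = 3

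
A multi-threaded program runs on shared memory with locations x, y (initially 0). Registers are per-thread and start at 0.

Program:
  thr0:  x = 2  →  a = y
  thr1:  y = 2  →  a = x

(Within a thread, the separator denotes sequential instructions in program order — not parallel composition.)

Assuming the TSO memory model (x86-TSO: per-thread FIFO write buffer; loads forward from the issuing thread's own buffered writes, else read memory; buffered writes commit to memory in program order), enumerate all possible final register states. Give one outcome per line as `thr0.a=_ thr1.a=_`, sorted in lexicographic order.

outcome vector order: (thr0.a,thr1.a)
|TSO outcomes| = 4

thr0.a=0 thr1.a=0
thr0.a=0 thr1.a=2
thr0.a=2 thr1.a=0
thr0.a=2 thr1.a=2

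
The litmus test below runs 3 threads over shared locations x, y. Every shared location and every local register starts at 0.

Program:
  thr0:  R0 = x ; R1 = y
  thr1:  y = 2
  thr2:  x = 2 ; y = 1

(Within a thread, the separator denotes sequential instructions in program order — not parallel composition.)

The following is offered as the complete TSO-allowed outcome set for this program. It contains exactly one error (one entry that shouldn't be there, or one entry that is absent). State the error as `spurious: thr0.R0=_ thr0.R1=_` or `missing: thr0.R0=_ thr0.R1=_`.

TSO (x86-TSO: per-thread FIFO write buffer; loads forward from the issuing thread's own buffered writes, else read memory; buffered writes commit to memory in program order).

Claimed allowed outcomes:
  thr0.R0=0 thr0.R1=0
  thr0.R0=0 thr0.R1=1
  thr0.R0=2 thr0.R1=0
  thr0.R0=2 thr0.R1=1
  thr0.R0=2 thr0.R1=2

missing: thr0.R0=0 thr0.R1=2

outcome vector order: (thr0.R0,thr0.R1)
under TSO → <0 0>, <0 1>, <0 2>, <2 0>, <2 1>, <2 2>
TSO∖claimed = {<0 2>}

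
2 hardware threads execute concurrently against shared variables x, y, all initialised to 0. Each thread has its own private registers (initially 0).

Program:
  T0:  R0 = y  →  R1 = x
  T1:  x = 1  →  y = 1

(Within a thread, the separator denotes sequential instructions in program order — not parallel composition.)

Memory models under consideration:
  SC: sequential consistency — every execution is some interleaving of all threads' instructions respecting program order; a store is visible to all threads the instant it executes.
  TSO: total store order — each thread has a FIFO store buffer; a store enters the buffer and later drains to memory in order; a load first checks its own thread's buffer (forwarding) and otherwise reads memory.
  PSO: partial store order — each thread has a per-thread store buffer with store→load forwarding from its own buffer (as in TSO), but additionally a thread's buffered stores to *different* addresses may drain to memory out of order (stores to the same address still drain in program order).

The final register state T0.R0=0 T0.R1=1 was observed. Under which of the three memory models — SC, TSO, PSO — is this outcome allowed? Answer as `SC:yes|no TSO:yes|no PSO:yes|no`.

outcome vector order: (T0.R0,T0.R1)
SC (3): 0/0; 0/1; 1/1
TSO (3): 0/0; 0/1; 1/1
PSO (4): 0/0; 0/1; 1/0; 1/1
target 0/1 ∈ {SC,TSO,PSO}

SC:yes TSO:yes PSO:yes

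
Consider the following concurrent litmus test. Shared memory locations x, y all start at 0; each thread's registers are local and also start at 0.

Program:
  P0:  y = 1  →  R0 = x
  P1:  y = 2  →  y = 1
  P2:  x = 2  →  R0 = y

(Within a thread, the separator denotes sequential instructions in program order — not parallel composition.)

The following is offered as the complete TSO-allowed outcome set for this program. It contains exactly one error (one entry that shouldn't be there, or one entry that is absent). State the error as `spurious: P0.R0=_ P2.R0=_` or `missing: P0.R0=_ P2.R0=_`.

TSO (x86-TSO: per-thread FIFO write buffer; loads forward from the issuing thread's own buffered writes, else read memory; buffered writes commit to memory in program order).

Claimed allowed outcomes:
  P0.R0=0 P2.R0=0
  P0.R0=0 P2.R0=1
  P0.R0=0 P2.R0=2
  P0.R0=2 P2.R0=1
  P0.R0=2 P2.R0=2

outcome vector order: (P0.R0,P2.R0)
under TSO → (0,0) (0,1) (0,2) (2,0) (2,1) (2,2)
TSO∖claimed = {(2,0)}

missing: P0.R0=2 P2.R0=0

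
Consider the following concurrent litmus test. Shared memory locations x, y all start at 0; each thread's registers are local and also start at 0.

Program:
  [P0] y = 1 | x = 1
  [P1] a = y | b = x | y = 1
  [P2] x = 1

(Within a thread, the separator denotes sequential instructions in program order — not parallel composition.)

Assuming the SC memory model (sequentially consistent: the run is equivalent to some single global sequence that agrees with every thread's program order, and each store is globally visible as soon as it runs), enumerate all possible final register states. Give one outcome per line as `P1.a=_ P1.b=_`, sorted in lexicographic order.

outcome vector order: (P1.a,P1.b)
|SC outcomes| = 4

P1.a=0 P1.b=0
P1.a=0 P1.b=1
P1.a=1 P1.b=0
P1.a=1 P1.b=1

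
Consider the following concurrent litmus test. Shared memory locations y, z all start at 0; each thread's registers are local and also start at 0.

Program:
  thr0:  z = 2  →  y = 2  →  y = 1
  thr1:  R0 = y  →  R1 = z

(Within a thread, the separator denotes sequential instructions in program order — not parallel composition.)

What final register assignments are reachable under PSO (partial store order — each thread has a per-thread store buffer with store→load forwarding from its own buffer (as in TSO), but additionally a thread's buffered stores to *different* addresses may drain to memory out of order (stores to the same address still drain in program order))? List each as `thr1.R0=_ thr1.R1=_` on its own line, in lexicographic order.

thr1.R0=0 thr1.R1=0
thr1.R0=0 thr1.R1=2
thr1.R0=1 thr1.R1=0
thr1.R0=1 thr1.R1=2
thr1.R0=2 thr1.R1=0
thr1.R0=2 thr1.R1=2

outcome vector order: (thr1.R0,thr1.R1)
|PSO outcomes| = 6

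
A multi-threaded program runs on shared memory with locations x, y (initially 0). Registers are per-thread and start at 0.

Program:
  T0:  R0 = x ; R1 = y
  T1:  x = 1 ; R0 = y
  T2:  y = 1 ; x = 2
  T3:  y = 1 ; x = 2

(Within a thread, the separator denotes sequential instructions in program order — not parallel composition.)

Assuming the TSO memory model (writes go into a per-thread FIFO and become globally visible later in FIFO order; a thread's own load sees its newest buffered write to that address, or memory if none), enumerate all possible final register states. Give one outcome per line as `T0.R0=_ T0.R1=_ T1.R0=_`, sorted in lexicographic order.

T0.R0=0 T0.R1=0 T1.R0=0
T0.R0=0 T0.R1=0 T1.R0=1
T0.R0=0 T0.R1=1 T1.R0=0
T0.R0=0 T0.R1=1 T1.R0=1
T0.R0=1 T0.R1=0 T1.R0=0
T0.R0=1 T0.R1=0 T1.R0=1
T0.R0=1 T0.R1=1 T1.R0=0
T0.R0=1 T0.R1=1 T1.R0=1
T0.R0=2 T0.R1=1 T1.R0=0
T0.R0=2 T0.R1=1 T1.R0=1

outcome vector order: (T0.R0,T0.R1,T1.R0)
|TSO outcomes| = 10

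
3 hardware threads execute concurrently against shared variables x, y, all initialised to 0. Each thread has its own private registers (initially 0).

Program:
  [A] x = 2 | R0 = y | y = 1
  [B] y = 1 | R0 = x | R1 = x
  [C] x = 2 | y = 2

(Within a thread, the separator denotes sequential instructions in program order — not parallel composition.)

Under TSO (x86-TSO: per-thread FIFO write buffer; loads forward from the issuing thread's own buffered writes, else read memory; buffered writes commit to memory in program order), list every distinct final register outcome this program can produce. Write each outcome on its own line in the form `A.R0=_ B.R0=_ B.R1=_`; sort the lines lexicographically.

A.R0=0 B.R0=0 B.R1=0
A.R0=0 B.R0=0 B.R1=2
A.R0=0 B.R0=2 B.R1=2
A.R0=1 B.R0=0 B.R1=0
A.R0=1 B.R0=0 B.R1=2
A.R0=1 B.R0=2 B.R1=2
A.R0=2 B.R0=0 B.R1=0
A.R0=2 B.R0=0 B.R1=2
A.R0=2 B.R0=2 B.R1=2

outcome vector order: (A.R0,B.R0,B.R1)
|TSO outcomes| = 9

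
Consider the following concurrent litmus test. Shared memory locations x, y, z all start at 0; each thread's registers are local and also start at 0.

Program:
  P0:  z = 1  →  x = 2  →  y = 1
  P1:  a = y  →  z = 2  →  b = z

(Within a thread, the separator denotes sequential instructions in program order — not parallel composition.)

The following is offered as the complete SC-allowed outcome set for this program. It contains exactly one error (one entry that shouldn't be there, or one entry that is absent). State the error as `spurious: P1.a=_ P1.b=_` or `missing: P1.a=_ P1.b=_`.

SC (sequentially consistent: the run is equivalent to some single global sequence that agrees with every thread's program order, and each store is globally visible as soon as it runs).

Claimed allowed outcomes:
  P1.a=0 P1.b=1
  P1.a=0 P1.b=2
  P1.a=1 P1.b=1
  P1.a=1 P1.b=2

outcome vector order: (P1.a,P1.b)
SC (3): <0 1> <0 2> <1 2>
claimed∖SC = {<1 1>}

spurious: P1.a=1 P1.b=1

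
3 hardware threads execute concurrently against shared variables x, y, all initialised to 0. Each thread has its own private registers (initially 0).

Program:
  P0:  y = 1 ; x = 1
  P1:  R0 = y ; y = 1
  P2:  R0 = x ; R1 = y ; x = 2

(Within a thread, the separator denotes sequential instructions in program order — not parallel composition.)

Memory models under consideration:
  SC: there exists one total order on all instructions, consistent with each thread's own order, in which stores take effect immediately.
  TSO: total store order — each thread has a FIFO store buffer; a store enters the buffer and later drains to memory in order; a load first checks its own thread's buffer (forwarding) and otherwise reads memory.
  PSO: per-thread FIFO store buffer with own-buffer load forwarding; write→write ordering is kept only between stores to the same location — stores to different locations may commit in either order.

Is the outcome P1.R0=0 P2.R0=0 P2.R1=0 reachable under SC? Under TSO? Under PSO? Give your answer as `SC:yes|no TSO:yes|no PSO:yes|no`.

outcome vector order: (P1.R0,P2.R0,P2.R1)
SC (6): 000 001 011 100 101 111
TSO (6): 000 001 011 100 101 111
PSO (8): 000 001 010 011 100 101 110 111
target 000 ∈ {SC,TSO,PSO}

SC:yes TSO:yes PSO:yes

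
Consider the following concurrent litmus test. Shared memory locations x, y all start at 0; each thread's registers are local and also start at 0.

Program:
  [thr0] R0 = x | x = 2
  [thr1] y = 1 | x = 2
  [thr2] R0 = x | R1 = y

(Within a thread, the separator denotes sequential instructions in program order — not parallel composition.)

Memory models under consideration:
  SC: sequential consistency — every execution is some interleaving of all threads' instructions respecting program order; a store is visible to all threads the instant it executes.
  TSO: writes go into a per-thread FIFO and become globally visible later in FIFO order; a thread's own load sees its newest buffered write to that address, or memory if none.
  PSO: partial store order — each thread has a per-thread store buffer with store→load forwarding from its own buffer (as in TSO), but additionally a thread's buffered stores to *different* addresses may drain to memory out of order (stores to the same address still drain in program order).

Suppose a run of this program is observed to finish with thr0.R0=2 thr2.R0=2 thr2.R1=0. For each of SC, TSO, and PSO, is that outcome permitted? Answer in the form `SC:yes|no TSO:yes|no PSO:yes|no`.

outcome vector order: (thr0.R0,thr2.R0,thr2.R1)
SC (7): 0/0/0 0/0/1 0/2/0 0/2/1 2/0/0 2/0/1 2/2/1
TSO (7): 0/0/0 0/0/1 0/2/0 0/2/1 2/0/0 2/0/1 2/2/1
PSO (8): 0/0/0 0/0/1 0/2/0 0/2/1 2/0/0 2/0/1 2/2/0 2/2/1
target 2/2/0 ∈ {PSO}

SC:no TSO:no PSO:yes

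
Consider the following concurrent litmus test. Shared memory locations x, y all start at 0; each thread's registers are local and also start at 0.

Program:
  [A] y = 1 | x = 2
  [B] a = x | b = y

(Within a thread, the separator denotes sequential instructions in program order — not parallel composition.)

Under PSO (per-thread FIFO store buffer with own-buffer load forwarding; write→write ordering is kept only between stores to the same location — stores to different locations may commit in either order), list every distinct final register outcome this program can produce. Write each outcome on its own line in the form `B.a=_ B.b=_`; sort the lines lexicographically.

B.a=0 B.b=0
B.a=0 B.b=1
B.a=2 B.b=0
B.a=2 B.b=1

outcome vector order: (B.a,B.b)
|PSO outcomes| = 4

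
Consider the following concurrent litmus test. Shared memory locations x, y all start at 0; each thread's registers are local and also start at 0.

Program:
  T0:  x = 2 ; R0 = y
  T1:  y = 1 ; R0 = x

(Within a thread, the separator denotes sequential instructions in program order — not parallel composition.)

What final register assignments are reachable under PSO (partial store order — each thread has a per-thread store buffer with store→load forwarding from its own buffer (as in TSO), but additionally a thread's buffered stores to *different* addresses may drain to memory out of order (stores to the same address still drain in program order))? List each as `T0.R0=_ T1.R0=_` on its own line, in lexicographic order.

T0.R0=0 T1.R0=0
T0.R0=0 T1.R0=2
T0.R0=1 T1.R0=0
T0.R0=1 T1.R0=2

outcome vector order: (T0.R0,T1.R0)
|PSO outcomes| = 4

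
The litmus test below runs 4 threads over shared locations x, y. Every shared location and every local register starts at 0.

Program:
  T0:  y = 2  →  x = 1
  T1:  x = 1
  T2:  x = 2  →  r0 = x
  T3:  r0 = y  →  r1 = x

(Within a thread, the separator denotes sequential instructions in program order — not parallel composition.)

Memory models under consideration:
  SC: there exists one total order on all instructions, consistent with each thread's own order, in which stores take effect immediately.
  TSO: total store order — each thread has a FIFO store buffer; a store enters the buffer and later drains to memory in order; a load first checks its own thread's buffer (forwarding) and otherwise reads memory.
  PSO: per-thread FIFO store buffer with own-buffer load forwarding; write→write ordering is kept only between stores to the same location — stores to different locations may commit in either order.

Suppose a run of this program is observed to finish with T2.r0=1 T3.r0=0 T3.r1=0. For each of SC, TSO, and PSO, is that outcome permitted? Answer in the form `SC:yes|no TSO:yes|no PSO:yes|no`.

outcome vector order: (T2.r0,T3.r0,T3.r1)
SC: 12 outcomes — {<1 0 0>, <1 0 1>, <1 0 2>, <1 2 0>, <1 2 1>, <1 2 2>, <2 0 0>, <2 0 1>, <2 0 2>, <2 2 0>, <2 2 1>, <2 2 2>}
TSO: 12 outcomes — {<1 0 0>, <1 0 1>, <1 0 2>, <1 2 0>, <1 2 1>, <1 2 2>, <2 0 0>, <2 0 1>, <2 0 2>, <2 2 0>, <2 2 1>, <2 2 2>}
PSO: 12 outcomes — {<1 0 0>, <1 0 1>, <1 0 2>, <1 2 0>, <1 2 1>, <1 2 2>, <2 0 0>, <2 0 1>, <2 0 2>, <2 2 0>, <2 2 1>, <2 2 2>}
target <1 0 0> ∈ {SC,TSO,PSO}

SC:yes TSO:yes PSO:yes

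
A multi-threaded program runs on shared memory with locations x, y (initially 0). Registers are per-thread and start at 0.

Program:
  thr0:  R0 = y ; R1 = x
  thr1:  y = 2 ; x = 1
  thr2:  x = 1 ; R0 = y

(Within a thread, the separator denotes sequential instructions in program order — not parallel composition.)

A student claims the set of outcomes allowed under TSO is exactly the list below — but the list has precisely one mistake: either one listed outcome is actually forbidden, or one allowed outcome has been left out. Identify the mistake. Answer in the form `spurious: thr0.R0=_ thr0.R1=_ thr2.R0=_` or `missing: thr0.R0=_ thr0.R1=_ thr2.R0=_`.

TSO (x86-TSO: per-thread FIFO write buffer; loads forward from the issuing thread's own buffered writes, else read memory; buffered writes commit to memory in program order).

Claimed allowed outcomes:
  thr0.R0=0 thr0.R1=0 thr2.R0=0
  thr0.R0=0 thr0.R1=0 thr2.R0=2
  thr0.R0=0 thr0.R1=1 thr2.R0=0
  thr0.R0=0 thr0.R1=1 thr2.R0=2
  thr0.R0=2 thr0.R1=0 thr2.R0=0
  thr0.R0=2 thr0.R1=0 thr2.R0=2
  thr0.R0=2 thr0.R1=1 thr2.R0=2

missing: thr0.R0=2 thr0.R1=1 thr2.R0=0

outcome vector order: (thr0.R0,thr0.R1,thr2.R0)
[TSO] allowed = {(0,0,0) (0,0,2) (0,1,0) (0,1,2) (2,0,0) (2,0,2) (2,1,0) (2,1,2)}
TSO∖claimed = {(2,1,0)}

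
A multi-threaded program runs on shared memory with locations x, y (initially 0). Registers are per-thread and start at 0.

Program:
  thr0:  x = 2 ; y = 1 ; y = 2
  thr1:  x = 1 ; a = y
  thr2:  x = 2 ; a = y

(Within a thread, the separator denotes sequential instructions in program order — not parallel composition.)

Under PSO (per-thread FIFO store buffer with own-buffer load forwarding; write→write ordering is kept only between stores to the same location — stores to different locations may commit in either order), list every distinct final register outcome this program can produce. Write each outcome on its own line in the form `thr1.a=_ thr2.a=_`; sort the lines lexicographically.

outcome vector order: (thr1.a,thr2.a)
|PSO outcomes| = 9

thr1.a=0 thr2.a=0
thr1.a=0 thr2.a=1
thr1.a=0 thr2.a=2
thr1.a=1 thr2.a=0
thr1.a=1 thr2.a=1
thr1.a=1 thr2.a=2
thr1.a=2 thr2.a=0
thr1.a=2 thr2.a=1
thr1.a=2 thr2.a=2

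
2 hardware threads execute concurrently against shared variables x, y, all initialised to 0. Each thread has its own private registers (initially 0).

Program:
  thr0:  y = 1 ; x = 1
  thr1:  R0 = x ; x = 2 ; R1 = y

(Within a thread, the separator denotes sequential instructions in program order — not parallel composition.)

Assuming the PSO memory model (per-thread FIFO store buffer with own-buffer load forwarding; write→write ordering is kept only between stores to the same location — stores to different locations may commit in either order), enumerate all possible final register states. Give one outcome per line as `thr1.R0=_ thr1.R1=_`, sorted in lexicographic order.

thr1.R0=0 thr1.R1=0
thr1.R0=0 thr1.R1=1
thr1.R0=1 thr1.R1=0
thr1.R0=1 thr1.R1=1

outcome vector order: (thr1.R0,thr1.R1)
|PSO outcomes| = 4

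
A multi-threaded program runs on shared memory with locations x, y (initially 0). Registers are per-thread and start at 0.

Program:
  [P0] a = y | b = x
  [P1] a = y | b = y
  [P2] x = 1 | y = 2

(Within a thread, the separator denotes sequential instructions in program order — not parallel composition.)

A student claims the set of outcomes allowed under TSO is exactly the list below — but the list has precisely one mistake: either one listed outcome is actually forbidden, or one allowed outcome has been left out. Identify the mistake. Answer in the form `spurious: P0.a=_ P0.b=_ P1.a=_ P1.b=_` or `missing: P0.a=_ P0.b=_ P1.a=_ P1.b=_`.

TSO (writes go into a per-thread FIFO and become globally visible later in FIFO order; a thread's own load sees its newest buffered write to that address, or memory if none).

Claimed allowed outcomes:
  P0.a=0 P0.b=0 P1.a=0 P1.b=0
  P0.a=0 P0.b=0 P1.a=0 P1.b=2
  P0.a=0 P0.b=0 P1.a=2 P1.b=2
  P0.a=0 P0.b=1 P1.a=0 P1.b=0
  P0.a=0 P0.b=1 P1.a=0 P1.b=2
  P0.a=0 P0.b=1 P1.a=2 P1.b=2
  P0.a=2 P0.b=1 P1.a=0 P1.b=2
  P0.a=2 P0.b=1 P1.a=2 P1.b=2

missing: P0.a=2 P0.b=1 P1.a=0 P1.b=0

outcome vector order: (P0.a,P0.b,P1.a,P1.b)
TSO: 9 outcomes — {(0,0,0,0); (0,0,0,2); (0,0,2,2); (0,1,0,0); (0,1,0,2); (0,1,2,2); (2,1,0,0); (2,1,0,2); (2,1,2,2)}
TSO∖claimed = {(2,1,0,0)}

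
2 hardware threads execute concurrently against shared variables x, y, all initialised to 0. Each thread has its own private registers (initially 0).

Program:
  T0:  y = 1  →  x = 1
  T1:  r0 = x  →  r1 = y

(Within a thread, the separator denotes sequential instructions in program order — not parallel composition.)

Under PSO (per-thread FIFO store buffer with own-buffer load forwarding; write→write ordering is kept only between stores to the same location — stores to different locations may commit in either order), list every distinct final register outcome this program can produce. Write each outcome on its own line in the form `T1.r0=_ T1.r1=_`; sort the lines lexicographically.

T1.r0=0 T1.r1=0
T1.r0=0 T1.r1=1
T1.r0=1 T1.r1=0
T1.r0=1 T1.r1=1

outcome vector order: (T1.r0,T1.r1)
|PSO outcomes| = 4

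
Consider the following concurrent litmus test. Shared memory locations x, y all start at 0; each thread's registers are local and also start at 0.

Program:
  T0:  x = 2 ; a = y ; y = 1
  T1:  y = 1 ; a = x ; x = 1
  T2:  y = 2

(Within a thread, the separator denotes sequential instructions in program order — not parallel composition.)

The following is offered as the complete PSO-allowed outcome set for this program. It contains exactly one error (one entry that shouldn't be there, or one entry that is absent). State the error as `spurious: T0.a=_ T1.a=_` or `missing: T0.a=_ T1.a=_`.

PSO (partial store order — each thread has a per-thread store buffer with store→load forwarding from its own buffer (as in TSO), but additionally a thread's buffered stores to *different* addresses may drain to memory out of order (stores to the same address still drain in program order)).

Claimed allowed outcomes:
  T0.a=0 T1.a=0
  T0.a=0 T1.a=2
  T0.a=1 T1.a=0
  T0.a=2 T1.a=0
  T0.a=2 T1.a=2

outcome vector order: (T0.a,T1.a)
PSO: 6 outcomes — {(0,0), (0,2), (1,0), (1,2), (2,0), (2,2)}
PSO∖claimed = {(1,2)}

missing: T0.a=1 T1.a=2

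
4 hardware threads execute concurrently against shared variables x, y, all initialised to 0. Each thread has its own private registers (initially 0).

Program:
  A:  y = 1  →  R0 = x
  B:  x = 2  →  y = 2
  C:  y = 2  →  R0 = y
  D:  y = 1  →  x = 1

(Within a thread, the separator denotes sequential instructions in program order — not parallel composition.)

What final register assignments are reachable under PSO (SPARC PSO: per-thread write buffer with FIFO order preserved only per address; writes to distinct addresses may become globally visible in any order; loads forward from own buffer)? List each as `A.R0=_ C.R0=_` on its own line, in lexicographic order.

A.R0=0 C.R0=1
A.R0=0 C.R0=2
A.R0=1 C.R0=1
A.R0=1 C.R0=2
A.R0=2 C.R0=1
A.R0=2 C.R0=2

outcome vector order: (A.R0,C.R0)
|PSO outcomes| = 6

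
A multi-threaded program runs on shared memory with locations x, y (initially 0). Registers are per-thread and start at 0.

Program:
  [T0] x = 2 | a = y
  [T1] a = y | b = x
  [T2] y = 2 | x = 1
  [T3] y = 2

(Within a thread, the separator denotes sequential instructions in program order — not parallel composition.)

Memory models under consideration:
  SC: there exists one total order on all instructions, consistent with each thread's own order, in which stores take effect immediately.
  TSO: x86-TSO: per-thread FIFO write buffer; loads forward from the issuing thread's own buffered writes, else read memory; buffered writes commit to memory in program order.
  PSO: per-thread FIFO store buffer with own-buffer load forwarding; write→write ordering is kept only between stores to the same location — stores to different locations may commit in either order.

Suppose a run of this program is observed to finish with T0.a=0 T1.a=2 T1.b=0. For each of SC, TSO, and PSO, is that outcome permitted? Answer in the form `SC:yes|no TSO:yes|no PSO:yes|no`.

SC:no TSO:yes PSO:yes

outcome vector order: (T0.a,T1.a,T1.b)
[SC] allowed = {<0 0 0>; <0 0 1>; <0 0 2>; <0 2 1>; <0 2 2>; <2 0 0>; <2 0 1>; <2 0 2>; <2 2 0>; <2 2 1>; <2 2 2>}
[TSO] allowed = {<0 0 0>; <0 0 1>; <0 0 2>; <0 2 0>; <0 2 1>; <0 2 2>; <2 0 0>; <2 0 1>; <2 0 2>; <2 2 0>; <2 2 1>; <2 2 2>}
[PSO] allowed = {<0 0 0>; <0 0 1>; <0 0 2>; <0 2 0>; <0 2 1>; <0 2 2>; <2 0 0>; <2 0 1>; <2 0 2>; <2 2 0>; <2 2 1>; <2 2 2>}
target <0 2 0> ∈ {TSO,PSO}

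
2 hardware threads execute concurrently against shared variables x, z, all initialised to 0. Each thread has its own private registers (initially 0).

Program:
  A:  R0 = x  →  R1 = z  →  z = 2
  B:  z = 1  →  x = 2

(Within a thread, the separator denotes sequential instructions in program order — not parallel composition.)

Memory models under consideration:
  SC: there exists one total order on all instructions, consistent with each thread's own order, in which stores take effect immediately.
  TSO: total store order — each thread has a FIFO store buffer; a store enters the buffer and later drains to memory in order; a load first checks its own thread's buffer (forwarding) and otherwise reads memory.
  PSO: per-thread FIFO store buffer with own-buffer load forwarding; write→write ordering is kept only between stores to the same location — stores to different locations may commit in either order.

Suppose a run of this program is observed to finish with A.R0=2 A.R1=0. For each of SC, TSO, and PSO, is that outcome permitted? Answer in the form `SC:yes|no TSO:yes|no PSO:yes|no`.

SC:no TSO:no PSO:yes

outcome vector order: (A.R0,A.R1)
under SC → <0 0>, <0 1>, <2 1>
under TSO → <0 0>, <0 1>, <2 1>
under PSO → <0 0>, <0 1>, <2 0>, <2 1>
target <2 0> ∈ {PSO}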